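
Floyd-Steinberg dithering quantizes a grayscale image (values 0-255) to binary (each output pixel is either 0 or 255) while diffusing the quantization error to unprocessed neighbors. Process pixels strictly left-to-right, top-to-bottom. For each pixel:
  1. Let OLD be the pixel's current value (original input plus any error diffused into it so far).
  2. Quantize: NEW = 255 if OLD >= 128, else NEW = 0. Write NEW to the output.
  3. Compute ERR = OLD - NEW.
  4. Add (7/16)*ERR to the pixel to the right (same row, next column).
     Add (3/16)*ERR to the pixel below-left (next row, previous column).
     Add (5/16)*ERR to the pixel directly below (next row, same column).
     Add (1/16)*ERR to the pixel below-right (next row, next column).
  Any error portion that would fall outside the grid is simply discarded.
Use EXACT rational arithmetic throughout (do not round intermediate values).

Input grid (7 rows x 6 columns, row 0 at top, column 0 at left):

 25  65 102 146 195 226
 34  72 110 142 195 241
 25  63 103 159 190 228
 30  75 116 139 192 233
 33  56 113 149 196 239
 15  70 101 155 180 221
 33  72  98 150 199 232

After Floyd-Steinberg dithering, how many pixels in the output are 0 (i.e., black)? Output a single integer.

(0,0): OLD=25 → NEW=0, ERR=25
(0,1): OLD=1215/16 → NEW=0, ERR=1215/16
(0,2): OLD=34617/256 → NEW=255, ERR=-30663/256
(0,3): OLD=383375/4096 → NEW=0, ERR=383375/4096
(0,4): OLD=15463145/65536 → NEW=255, ERR=-1248535/65536
(0,5): OLD=228238431/1048576 → NEW=255, ERR=-39148449/1048576
(1,0): OLD=14349/256 → NEW=0, ERR=14349/256
(1,1): OLD=203483/2048 → NEW=0, ERR=203483/2048
(1,2): OLD=9065847/65536 → NEW=255, ERR=-7645833/65536
(1,3): OLD=28612907/262144 → NEW=0, ERR=28612907/262144
(1,4): OLD=3953534369/16777216 → NEW=255, ERR=-324655711/16777216
(1,5): OLD=58968854039/268435456 → NEW=255, ERR=-9482187241/268435456
(2,0): OLD=2003609/32768 → NEW=0, ERR=2003609/32768
(2,1): OLD=107403939/1048576 → NEW=0, ERR=107403939/1048576
(2,2): OLD=2315752361/16777216 → NEW=255, ERR=-1962437719/16777216
(2,3): OLD=17584501665/134217728 → NEW=255, ERR=-16641018975/134217728
(2,4): OLD=557950118755/4294967296 → NEW=255, ERR=-537266541725/4294967296
(2,5): OLD=11065488062437/68719476736 → NEW=255, ERR=-6457978505243/68719476736
(3,0): OLD=1146105737/16777216 → NEW=0, ERR=1146105737/16777216
(3,1): OLD=15943124565/134217728 → NEW=0, ERR=15943124565/134217728
(3,2): OLD=123018556815/1073741824 → NEW=0, ERR=123018556815/1073741824
(3,3): OLD=8219780139885/68719476736 → NEW=0, ERR=8219780139885/68719476736
(3,4): OLD=98884616471629/549755813888 → NEW=255, ERR=-41303116069811/549755813888
(3,5): OLD=1433278604135267/8796093022208 → NEW=255, ERR=-809725116527773/8796093022208
(4,0): OLD=164540563559/2147483648 → NEW=0, ERR=164540563559/2147483648
(4,1): OLD=5236192133947/34359738368 → NEW=255, ERR=-3525541149893/34359738368
(4,2): OLD=147075396217921/1099511627776 → NEW=255, ERR=-133300068864959/1099511627776
(4,3): OLD=2223869955513765/17592186044416 → NEW=0, ERR=2223869955513765/17592186044416
(4,4): OLD=61373599569359093/281474976710656 → NEW=255, ERR=-10402519491858187/281474976710656
(4,5): OLD=852839460426354323/4503599627370496 → NEW=255, ERR=-295578444553122157/4503599627370496
(5,0): OLD=10832958843361/549755813888 → NEW=0, ERR=10832958843361/549755813888
(5,1): OLD=503372424880625/17592186044416 → NEW=0, ERR=503372424880625/17592186044416
(5,2): OLD=13077553455269995/140737488355328 → NEW=0, ERR=13077553455269995/140737488355328
(5,3): OLD=993720910952303945/4503599627370496 → NEW=255, ERR=-154696994027172535/4503599627370496
(5,4): OLD=1342232723030040393/9007199254740992 → NEW=255, ERR=-954603086928912567/9007199254740992
(5,5): OLD=21878569886991076189/144115188075855872 → NEW=255, ERR=-14870803072352171171/144115188075855872
(6,0): OLD=12532064921031283/281474976710656 → NEW=0, ERR=12532064921031283/281474976710656
(6,1): OLD=536265217267765495/4503599627370496 → NEW=0, ERR=536265217267765495/4503599627370496
(6,2): OLD=3143170412030604447/18014398509481984 → NEW=255, ERR=-1450501207887301473/18014398509481984
(6,3): OLD=25933416407703284547/288230376151711744 → NEW=0, ERR=25933416407703284547/288230376151711744
(6,4): OLD=847397512560495104739/4611686018427387904 → NEW=255, ERR=-328582422138488810781/4611686018427387904
(6,5): OLD=11950416273349091602517/73786976294838206464 → NEW=255, ERR=-6865262681834651045803/73786976294838206464
Output grid:
  Row 0: ..#.##  (3 black, running=3)
  Row 1: ..#.##  (3 black, running=6)
  Row 2: ..####  (2 black, running=8)
  Row 3: ....##  (4 black, running=12)
  Row 4: .##.##  (2 black, running=14)
  Row 5: ...###  (3 black, running=17)
  Row 6: ..#.##  (3 black, running=20)

Answer: 20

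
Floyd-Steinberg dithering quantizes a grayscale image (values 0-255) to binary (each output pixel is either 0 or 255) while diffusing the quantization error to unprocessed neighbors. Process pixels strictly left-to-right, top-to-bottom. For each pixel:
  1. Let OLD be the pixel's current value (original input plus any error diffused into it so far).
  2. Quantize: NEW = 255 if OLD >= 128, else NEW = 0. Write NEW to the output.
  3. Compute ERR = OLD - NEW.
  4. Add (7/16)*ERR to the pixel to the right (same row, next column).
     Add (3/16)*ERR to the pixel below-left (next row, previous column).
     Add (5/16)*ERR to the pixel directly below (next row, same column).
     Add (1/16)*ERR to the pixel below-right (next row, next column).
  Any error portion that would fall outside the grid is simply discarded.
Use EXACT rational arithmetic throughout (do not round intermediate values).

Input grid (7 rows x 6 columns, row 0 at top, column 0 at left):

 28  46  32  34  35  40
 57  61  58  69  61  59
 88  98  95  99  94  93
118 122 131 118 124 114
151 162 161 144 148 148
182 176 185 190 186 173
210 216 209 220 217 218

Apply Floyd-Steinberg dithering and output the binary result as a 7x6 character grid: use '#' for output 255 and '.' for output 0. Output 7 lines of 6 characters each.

(0,0): OLD=28 → NEW=0, ERR=28
(0,1): OLD=233/4 → NEW=0, ERR=233/4
(0,2): OLD=3679/64 → NEW=0, ERR=3679/64
(0,3): OLD=60569/1024 → NEW=0, ERR=60569/1024
(0,4): OLD=997423/16384 → NEW=0, ERR=997423/16384
(0,5): OLD=17467721/262144 → NEW=0, ERR=17467721/262144
(1,0): OLD=4907/64 → NEW=0, ERR=4907/64
(1,1): OLD=64141/512 → NEW=0, ERR=64141/512
(1,2): OLD=2383921/16384 → NEW=255, ERR=-1793999/16384
(1,3): OLD=3577389/65536 → NEW=0, ERR=3577389/65536
(1,4): OLD=503722103/4194304 → NEW=0, ERR=503722103/4194304
(1,5): OLD=9138235665/67108864 → NEW=255, ERR=-7974524655/67108864
(2,0): OLD=1109599/8192 → NEW=255, ERR=-979361/8192
(2,1): OLD=18115813/262144 → NEW=0, ERR=18115813/262144
(2,2): OLD=457518511/4194304 → NEW=0, ERR=457518511/4194304
(2,3): OLD=6021537079/33554432 → NEW=255, ERR=-2534843081/33554432
(2,4): OLD=85481368933/1073741824 → NEW=0, ERR=85481368933/1073741824
(2,5): OLD=1687088302611/17179869184 → NEW=0, ERR=1687088302611/17179869184
(3,0): OLD=392577551/4194304 → NEW=0, ERR=392577551/4194304
(3,1): OLD=6627856003/33554432 → NEW=255, ERR=-1928524157/33554432
(3,2): OLD=34922727817/268435456 → NEW=255, ERR=-33528313463/268435456
(3,3): OLD=1056425739403/17179869184 → NEW=0, ERR=1056425739403/17179869184
(3,4): OLD=26040887700939/137438953472 → NEW=255, ERR=-9006045434421/137438953472
(3,5): OLD=266071480419845/2199023255552 → NEW=0, ERR=266071480419845/2199023255552
(4,0): OLD=90985037281/536870912 → NEW=255, ERR=-45917045279/536870912
(4,1): OLD=764948200141/8589934592 → NEW=0, ERR=764948200141/8589934592
(4,2): OLD=46417430361623/274877906944 → NEW=255, ERR=-23676435909097/274877906944
(4,3): OLD=463728439794899/4398046511104 → NEW=0, ERR=463728439794899/4398046511104
(4,4): OLD=14086579819157443/70368744177664 → NEW=255, ERR=-3857449946146877/70368744177664
(4,5): OLD=177591378194431861/1125899906842624 → NEW=255, ERR=-109513098050437259/1125899906842624
(5,0): OLD=23635370510007/137438953472 → NEW=255, ERR=-11411562625353/137438953472
(5,1): OLD=642147186311783/4398046511104 → NEW=255, ERR=-479354674019737/4398046511104
(5,2): OLD=4775729439929405/35184372088832 → NEW=255, ERR=-4196285442722755/35184372088832
(5,3): OLD=174637743854402447/1125899906842624 → NEW=255, ERR=-112466732390466673/1125899906842624
(5,4): OLD=255623773346851815/2251799813685248 → NEW=0, ERR=255623773346851815/2251799813685248
(5,5): OLD=6803778918927656515/36028797018963968 → NEW=255, ERR=-2383564320908155325/36028797018963968
(6,0): OLD=11513522235193749/70368744177664 → NEW=255, ERR=-6430507530110571/70368744177664
(6,1): OLD=128812020525136561/1125899906842624 → NEW=0, ERR=128812020525136561/1125899906842624
(6,2): OLD=883793191900399273/4503599627370496 → NEW=255, ERR=-264624713079077207/4503599627370496
(6,3): OLD=12747581152393870261/72057594037927936 → NEW=255, ERR=-5627105327277753419/72057594037927936
(6,4): OLD=230194776145799011237/1152921504606846976 → NEW=255, ERR=-63800207528946967643/1152921504606846976
(6,5): OLD=3324297835974336756067/18446744073709551616 → NEW=255, ERR=-1379621902821598906013/18446744073709551616
Row 0: ......
Row 1: ..#..#
Row 2: #..#..
Row 3: .##.#.
Row 4: #.#.##
Row 5: ####.#
Row 6: #.####

Answer: ......
..#..#
#..#..
.##.#.
#.#.##
####.#
#.####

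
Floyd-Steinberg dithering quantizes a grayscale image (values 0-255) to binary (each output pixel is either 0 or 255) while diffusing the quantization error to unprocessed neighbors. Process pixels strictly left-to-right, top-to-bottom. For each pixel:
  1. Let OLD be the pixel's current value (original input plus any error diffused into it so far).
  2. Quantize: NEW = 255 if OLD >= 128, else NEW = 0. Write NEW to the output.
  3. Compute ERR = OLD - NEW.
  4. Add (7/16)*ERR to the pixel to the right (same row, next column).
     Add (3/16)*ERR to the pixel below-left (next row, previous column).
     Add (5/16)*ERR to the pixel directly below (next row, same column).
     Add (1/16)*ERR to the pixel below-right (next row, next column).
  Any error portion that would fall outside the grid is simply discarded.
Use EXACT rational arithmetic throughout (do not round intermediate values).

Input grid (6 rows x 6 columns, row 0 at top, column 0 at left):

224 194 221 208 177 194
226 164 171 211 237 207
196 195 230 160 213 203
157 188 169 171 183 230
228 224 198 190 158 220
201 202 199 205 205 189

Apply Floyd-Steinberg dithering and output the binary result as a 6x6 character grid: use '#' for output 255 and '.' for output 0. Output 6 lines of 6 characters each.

(0,0): OLD=224 → NEW=255, ERR=-31
(0,1): OLD=2887/16 → NEW=255, ERR=-1193/16
(0,2): OLD=48225/256 → NEW=255, ERR=-17055/256
(0,3): OLD=732583/4096 → NEW=255, ERR=-311897/4096
(0,4): OLD=9416593/65536 → NEW=255, ERR=-7295087/65536
(0,5): OLD=152358135/1048576 → NEW=255, ERR=-115028745/1048576
(1,0): OLD=51797/256 → NEW=255, ERR=-13483/256
(1,1): OLD=211411/2048 → NEW=0, ERR=211411/2048
(1,2): OLD=11560911/65536 → NEW=255, ERR=-5150769/65536
(1,3): OLD=33497763/262144 → NEW=0, ERR=33497763/262144
(1,4): OLD=3905598729/16777216 → NEW=255, ERR=-372591351/16777216
(1,5): OLD=41888158063/268435456 → NEW=255, ERR=-26562883217/268435456
(2,0): OLD=6517441/32768 → NEW=255, ERR=-1838399/32768
(2,1): OLD=193656539/1048576 → NEW=255, ERR=-73730341/1048576
(2,2): OLD=3440801361/16777216 → NEW=255, ERR=-837388719/16777216
(2,3): OLD=22685432585/134217728 → NEW=255, ERR=-11540088055/134217728
(2,4): OLD=678072552859/4294967296 → NEW=255, ERR=-417144107621/4294967296
(2,5): OLD=8809630980845/68719476736 → NEW=255, ERR=-8713835586835/68719476736
(3,0): OLD=2118688049/16777216 → NEW=0, ERR=2118688049/16777216
(3,1): OLD=27972414173/134217728 → NEW=255, ERR=-6253106467/134217728
(3,2): OLD=120799847335/1073741824 → NEW=0, ERR=120799847335/1073741824
(3,3): OLD=11821208323509/68719476736 → NEW=255, ERR=-5702258244171/68719476736
(3,4): OLD=47936629859733/549755813888 → NEW=0, ERR=47936629859733/549755813888
(3,5): OLD=1956709934877083/8796093022208 → NEW=255, ERR=-286293785785957/8796093022208
(4,0): OLD=555614474303/2147483648 → NEW=255, ERR=8006144063/2147483648
(4,1): OLD=8248367039795/34359738368 → NEW=255, ERR=-513366244045/34359738368
(4,2): OLD=228863760786601/1099511627776 → NEW=255, ERR=-51511704296279/1099511627776
(4,3): OLD=2937071581660845/17592186044416 → NEW=255, ERR=-1548935859665235/17592186044416
(4,4): OLD=38122815254960765/281474976710656 → NEW=255, ERR=-33653303806256515/281474976710656
(4,5): OLD=733955340140143691/4503599627370496 → NEW=255, ERR=-414462564839332789/4503599627370496
(5,0): OLD=109601311384393/549755813888 → NEW=255, ERR=-30586421157047/549755813888
(5,1): OLD=2892837118597593/17592186044416 → NEW=255, ERR=-1593170322728487/17592186044416
(5,2): OLD=17915370333336035/140737488355328 → NEW=0, ERR=17915370333336035/140737488355328
(5,3): OLD=935991331785820401/4503599627370496 → NEW=255, ERR=-212426573193656079/4503599627370496
(5,4): OLD=1119080148290851825/9007199254740992 → NEW=0, ERR=1119080148290851825/9007199254740992
(5,5): OLD=29849800214179186213/144115188075855872 → NEW=255, ERR=-6899572745164061147/144115188075855872
Row 0: ######
Row 1: #.#.##
Row 2: ######
Row 3: .#.#.#
Row 4: ######
Row 5: ##.#.#

Answer: ######
#.#.##
######
.#.#.#
######
##.#.#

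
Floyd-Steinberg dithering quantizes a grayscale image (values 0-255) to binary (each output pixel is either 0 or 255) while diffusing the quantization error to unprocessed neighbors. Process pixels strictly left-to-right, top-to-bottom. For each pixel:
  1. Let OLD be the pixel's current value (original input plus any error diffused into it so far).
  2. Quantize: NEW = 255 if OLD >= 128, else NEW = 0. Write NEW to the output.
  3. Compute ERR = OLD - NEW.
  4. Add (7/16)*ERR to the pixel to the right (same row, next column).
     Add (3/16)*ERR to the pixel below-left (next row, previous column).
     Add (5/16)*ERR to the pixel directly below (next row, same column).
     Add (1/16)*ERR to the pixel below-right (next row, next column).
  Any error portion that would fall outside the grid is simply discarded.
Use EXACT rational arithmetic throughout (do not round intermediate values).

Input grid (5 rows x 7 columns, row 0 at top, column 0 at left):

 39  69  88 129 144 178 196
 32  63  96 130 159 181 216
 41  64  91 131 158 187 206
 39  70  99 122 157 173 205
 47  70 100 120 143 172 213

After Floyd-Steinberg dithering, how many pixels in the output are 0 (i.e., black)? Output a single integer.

Answer: 18

Derivation:
(0,0): OLD=39 → NEW=0, ERR=39
(0,1): OLD=1377/16 → NEW=0, ERR=1377/16
(0,2): OLD=32167/256 → NEW=0, ERR=32167/256
(0,3): OLD=753553/4096 → NEW=255, ERR=-290927/4096
(0,4): OLD=7400695/65536 → NEW=0, ERR=7400695/65536
(0,5): OLD=238451393/1048576 → NEW=255, ERR=-28935487/1048576
(0,6): OLD=3085785927/16777216 → NEW=255, ERR=-1192404153/16777216
(1,0): OLD=15443/256 → NEW=0, ERR=15443/256
(1,1): OLD=291397/2048 → NEW=255, ERR=-230843/2048
(1,2): OLD=5112745/65536 → NEW=0, ERR=5112745/65536
(1,3): OLD=44816693/262144 → NEW=255, ERR=-22030027/262144
(1,4): OLD=2481508415/16777216 → NEW=255, ERR=-1796681665/16777216
(1,5): OLD=16006286191/134217728 → NEW=0, ERR=16006286191/134217728
(1,6): OLD=524500562849/2147483648 → NEW=255, ERR=-23107767391/2147483648
(2,0): OLD=1268679/32768 → NEW=0, ERR=1268679/32768
(2,1): OLD=67227133/1048576 → NEW=0, ERR=67227133/1048576
(2,2): OLD=2023784247/16777216 → NEW=0, ERR=2023784247/16777216
(2,3): OLD=19100371775/134217728 → NEW=255, ERR=-15125148865/134217728
(2,4): OLD=99149296239/1073741824 → NEW=0, ERR=99149296239/1073741824
(2,5): OLD=8794565562149/34359738368 → NEW=255, ERR=32832278309/34359738368
(2,6): OLD=115728511482707/549755813888 → NEW=255, ERR=-24459221058733/549755813888
(3,0): OLD=1058981463/16777216 → NEW=0, ERR=1058981463/16777216
(3,1): OLD=19151219595/134217728 → NEW=255, ERR=-15074301045/134217728
(3,2): OLD=75630885073/1073741824 → NEW=0, ERR=75630885073/1073741824
(3,3): OLD=611831090471/4294967296 → NEW=255, ERR=-483385570009/4294967296
(3,4): OLD=71332416983639/549755813888 → NEW=255, ERR=-68855315557801/549755813888
(3,5): OLD=509875121350133/4398046511104 → NEW=0, ERR=509875121350133/4398046511104
(3,6): OLD=17020552095146283/70368744177664 → NEW=255, ERR=-923477670158037/70368744177664
(4,0): OLD=98068086841/2147483648 → NEW=0, ERR=98068086841/2147483648
(4,1): OLD=2475049147749/34359738368 → NEW=0, ERR=2475049147749/34359738368
(4,2): OLD=68941592286987/549755813888 → NEW=0, ERR=68941592286987/549755813888
(4,3): OLD=530456305176041/4398046511104 → NEW=0, ERR=530456305176041/4398046511104
(4,4): OLD=6028175235843691/35184372088832 → NEW=255, ERR=-2943839646808469/35184372088832
(4,5): OLD=181647125227750763/1125899906842624 → NEW=255, ERR=-105457351017118357/1125899906842624
(4,6): OLD=3155515242852825181/18014398509481984 → NEW=255, ERR=-1438156377065080739/18014398509481984
Output grid:
  Row 0: ...#.##  (4 black, running=4)
  Row 1: .#.##.#  (3 black, running=7)
  Row 2: ...#.##  (4 black, running=11)
  Row 3: .#.##.#  (3 black, running=14)
  Row 4: ....###  (4 black, running=18)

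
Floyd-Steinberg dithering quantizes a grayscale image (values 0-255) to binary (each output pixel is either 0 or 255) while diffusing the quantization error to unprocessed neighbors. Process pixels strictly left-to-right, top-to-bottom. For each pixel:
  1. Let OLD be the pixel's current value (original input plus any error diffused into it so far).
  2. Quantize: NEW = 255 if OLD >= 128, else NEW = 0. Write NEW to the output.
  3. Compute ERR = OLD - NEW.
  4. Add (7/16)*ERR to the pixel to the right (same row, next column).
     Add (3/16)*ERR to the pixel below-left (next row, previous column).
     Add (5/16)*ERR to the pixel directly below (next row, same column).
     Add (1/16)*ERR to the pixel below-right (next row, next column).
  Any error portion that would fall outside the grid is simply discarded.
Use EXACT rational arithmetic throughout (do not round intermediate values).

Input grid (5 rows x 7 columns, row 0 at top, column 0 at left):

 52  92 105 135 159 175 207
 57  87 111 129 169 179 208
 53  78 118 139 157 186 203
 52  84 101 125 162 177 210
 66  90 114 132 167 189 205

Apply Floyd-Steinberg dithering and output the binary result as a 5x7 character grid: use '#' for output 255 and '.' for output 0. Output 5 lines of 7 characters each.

Answer: ..#.###
.#.#.##
..#.#.#
.#.####
..#..##

Derivation:
(0,0): OLD=52 → NEW=0, ERR=52
(0,1): OLD=459/4 → NEW=0, ERR=459/4
(0,2): OLD=9933/64 → NEW=255, ERR=-6387/64
(0,3): OLD=93531/1024 → NEW=0, ERR=93531/1024
(0,4): OLD=3259773/16384 → NEW=255, ERR=-918147/16384
(0,5): OLD=39448171/262144 → NEW=255, ERR=-27398549/262144
(0,6): OLD=676431085/4194304 → NEW=255, ERR=-393116435/4194304
(1,0): OLD=6065/64 → NEW=0, ERR=6065/64
(1,1): OLD=76215/512 → NEW=255, ERR=-54345/512
(1,2): OLD=944931/16384 → NEW=0, ERR=944931/16384
(1,3): OLD=10881015/65536 → NEW=255, ERR=-5830665/65536
(1,4): OLD=413875285/4194304 → NEW=0, ERR=413875285/4194304
(1,5): OLD=5651667397/33554432 → NEW=255, ERR=-2904712763/33554432
(1,6): OLD=72104488683/536870912 → NEW=255, ERR=-64797593877/536870912
(2,0): OLD=513741/8192 → NEW=0, ERR=513741/8192
(2,1): OLD=23331839/262144 → NEW=0, ERR=23331839/262144
(2,2): OLD=636052605/4194304 → NEW=255, ERR=-433494915/4194304
(2,3): OLD=2955691541/33554432 → NEW=0, ERR=2955691541/33554432
(2,4): OLD=54917073301/268435456 → NEW=255, ERR=-13533967979/268435456
(2,5): OLD=1034458516215/8589934592 → NEW=0, ERR=1034458516215/8589934592
(2,6): OLD=29213903190833/137438953472 → NEW=255, ERR=-5833029944527/137438953472
(3,0): OLD=370297885/4194304 → NEW=0, ERR=370297885/4194304
(3,1): OLD=4529163769/33554432 → NEW=255, ERR=-4027216391/33554432
(3,2): OLD=10273600395/268435456 → NEW=0, ERR=10273600395/268435456
(3,3): OLD=164667049477/1073741824 → NEW=255, ERR=-109137115643/1073741824
(3,4): OLD=17848029692957/137438953472 → NEW=255, ERR=-17198903442403/137438953472
(3,5): OLD=163581495997127/1099511627776 → NEW=255, ERR=-116793969085753/1099511627776
(3,6): OLD=2775890778021529/17592186044416 → NEW=255, ERR=-1710116663304551/17592186044416
(4,0): OLD=38163746419/536870912 → NEW=0, ERR=38163746419/536870912
(4,1): OLD=827102758583/8589934592 → NEW=0, ERR=827102758583/8589934592
(4,2): OLD=19451277897561/137438953472 → NEW=255, ERR=-15595655237799/137438953472
(4,3): OLD=32458551065891/1099511627776 → NEW=0, ERR=32458551065891/1099511627776
(4,4): OLD=1007505237753449/8796093022208 → NEW=0, ERR=1007505237753449/8796093022208
(4,5): OLD=50628516769460793/281474976710656 → NEW=255, ERR=-21147602291756487/281474976710656
(4,6): OLD=608496118418339423/4503599627370496 → NEW=255, ERR=-539921786561137057/4503599627370496
Row 0: ..#.###
Row 1: .#.#.##
Row 2: ..#.#.#
Row 3: .#.####
Row 4: ..#..##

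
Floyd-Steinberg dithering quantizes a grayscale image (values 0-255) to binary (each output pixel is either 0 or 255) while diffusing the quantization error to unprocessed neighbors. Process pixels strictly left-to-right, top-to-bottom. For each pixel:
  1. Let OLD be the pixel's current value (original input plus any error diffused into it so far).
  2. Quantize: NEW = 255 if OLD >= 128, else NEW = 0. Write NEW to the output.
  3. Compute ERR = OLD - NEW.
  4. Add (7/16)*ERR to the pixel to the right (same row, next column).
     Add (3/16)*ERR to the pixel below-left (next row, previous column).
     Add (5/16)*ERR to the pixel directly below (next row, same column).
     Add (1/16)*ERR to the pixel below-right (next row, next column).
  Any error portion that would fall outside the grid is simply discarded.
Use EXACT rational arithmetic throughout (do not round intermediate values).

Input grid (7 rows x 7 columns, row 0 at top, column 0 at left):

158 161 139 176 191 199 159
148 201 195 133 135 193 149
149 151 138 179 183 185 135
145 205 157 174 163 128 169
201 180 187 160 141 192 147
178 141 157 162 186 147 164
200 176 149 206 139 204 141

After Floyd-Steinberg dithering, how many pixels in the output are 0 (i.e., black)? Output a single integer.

Answer: 16

Derivation:
(0,0): OLD=158 → NEW=255, ERR=-97
(0,1): OLD=1897/16 → NEW=0, ERR=1897/16
(0,2): OLD=48863/256 → NEW=255, ERR=-16417/256
(0,3): OLD=605977/4096 → NEW=255, ERR=-438503/4096
(0,4): OLD=9447855/65536 → NEW=255, ERR=-7263825/65536
(0,5): OLD=157819849/1048576 → NEW=255, ERR=-109567031/1048576
(0,6): OLD=1900608127/16777216 → NEW=0, ERR=1900608127/16777216
(1,0): OLD=35819/256 → NEW=255, ERR=-29461/256
(1,1): OLD=347373/2048 → NEW=255, ERR=-174867/2048
(1,2): OLD=8188145/65536 → NEW=0, ERR=8188145/65536
(1,3): OLD=33925789/262144 → NEW=255, ERR=-32920931/262144
(1,4): OLD=321074231/16777216 → NEW=0, ERR=321074231/16777216
(1,5): OLD=24566242663/134217728 → NEW=255, ERR=-9659277977/134217728
(1,6): OLD=314359862825/2147483648 → NEW=255, ERR=-233248467415/2147483648
(2,0): OLD=3179391/32768 → NEW=0, ERR=3179391/32768
(2,1): OLD=191890149/1048576 → NEW=255, ERR=-75496731/1048576
(2,2): OLD=1957247215/16777216 → NEW=0, ERR=1957247215/16777216
(2,3): OLD=27137683511/134217728 → NEW=255, ERR=-7087837129/134217728
(2,4): OLD=155192133159/1073741824 → NEW=255, ERR=-118612031961/1073741824
(2,5): OLD=3264593011789/34359738368 → NEW=0, ERR=3264593011789/34359738368
(2,6): OLD=75936533402091/549755813888 → NEW=255, ERR=-64251199139349/549755813888
(3,0): OLD=2714908687/16777216 → NEW=255, ERR=-1563281393/16777216
(3,1): OLD=22773075043/134217728 → NEW=255, ERR=-11452445597/134217728
(3,2): OLD=152175304601/1073741824 → NEW=255, ERR=-121628860519/1073741824
(3,3): OLD=405952363775/4294967296 → NEW=0, ERR=405952363775/4294967296
(3,4): OLD=101344897651727/549755813888 → NEW=255, ERR=-38842834889713/549755813888
(3,5): OLD=430842272887837/4398046511104 → NEW=0, ERR=430842272887837/4398046511104
(3,6): OLD=12756033616175107/70368744177664 → NEW=255, ERR=-5187996149129213/70368744177664
(4,0): OLD=334755620737/2147483648 → NEW=255, ERR=-212852709503/2147483648
(4,1): OLD=2848715110541/34359738368 → NEW=0, ERR=2848715110541/34359738368
(4,2): OLD=110095755945571/549755813888 → NEW=255, ERR=-30091976595869/549755813888
(4,3): OLD=638869039471665/4398046511104 → NEW=255, ERR=-482632820859855/4398046511104
(4,4): OLD=3349035913306115/35184372088832 → NEW=0, ERR=3349035913306115/35184372088832
(4,5): OLD=276990795417825475/1125899906842624 → NEW=255, ERR=-10113680827043645/1125899906842624
(4,6): OLD=2272576745033495365/18014398509481984 → NEW=0, ERR=2272576745033495365/18014398509481984
(5,0): OLD=89374463443447/549755813888 → NEW=255, ERR=-50813269097993/549755813888
(5,1): OLD=483843608934141/4398046511104 → NEW=0, ERR=483843608934141/4398046511104
(5,2): OLD=6073928053083579/35184372088832 → NEW=255, ERR=-2898086829568581/35184372088832
(5,3): OLD=29863596525330503/281474976710656 → NEW=0, ERR=29863596525330503/281474976710656
(5,4): OLD=4568809526980627693/18014398509481984 → NEW=255, ERR=-24862092937278227/18014398509481984
(5,5): OLD=24959586400145202077/144115188075855872 → NEW=255, ERR=-11789786559198045283/144115188075855872
(5,6): OLD=385238266252137719187/2305843009213693952 → NEW=255, ERR=-202751701097354238573/2305843009213693952
(6,0): OLD=13492748898415503/70368744177664 → NEW=255, ERR=-4451280866888817/70368744177664
(6,1): OLD=181814286828856795/1125899906842624 → NEW=255, ERR=-105290189416012325/1125899906842624
(6,2): OLD=1965647281460862513/18014398509481984 → NEW=0, ERR=1965647281460862513/18014398509481984
(6,3): OLD=40566466305016734831/144115188075855872 → NEW=255, ERR=3817093345673487471/144115188075855872
(6,4): OLD=40769768715787728029/288230376151711744 → NEW=255, ERR=-32728977202898766691/288230376151711744
(6,5): OLD=4138828482787288173217/36893488147419103232 → NEW=0, ERR=4138828482787288173217/36893488147419103232
(6,6): OLD=92965187193145475425623/590295810358705651712 → NEW=255, ERR=-57560244448324465760937/590295810358705651712
Output grid:
  Row 0: #.####.  (2 black, running=2)
  Row 1: ##.#.##  (2 black, running=4)
  Row 2: .#.##.#  (3 black, running=7)
  Row 3: ###.#.#  (2 black, running=9)
  Row 4: #.##.#.  (3 black, running=12)
  Row 5: #.#.###  (2 black, running=14)
  Row 6: ##.##.#  (2 black, running=16)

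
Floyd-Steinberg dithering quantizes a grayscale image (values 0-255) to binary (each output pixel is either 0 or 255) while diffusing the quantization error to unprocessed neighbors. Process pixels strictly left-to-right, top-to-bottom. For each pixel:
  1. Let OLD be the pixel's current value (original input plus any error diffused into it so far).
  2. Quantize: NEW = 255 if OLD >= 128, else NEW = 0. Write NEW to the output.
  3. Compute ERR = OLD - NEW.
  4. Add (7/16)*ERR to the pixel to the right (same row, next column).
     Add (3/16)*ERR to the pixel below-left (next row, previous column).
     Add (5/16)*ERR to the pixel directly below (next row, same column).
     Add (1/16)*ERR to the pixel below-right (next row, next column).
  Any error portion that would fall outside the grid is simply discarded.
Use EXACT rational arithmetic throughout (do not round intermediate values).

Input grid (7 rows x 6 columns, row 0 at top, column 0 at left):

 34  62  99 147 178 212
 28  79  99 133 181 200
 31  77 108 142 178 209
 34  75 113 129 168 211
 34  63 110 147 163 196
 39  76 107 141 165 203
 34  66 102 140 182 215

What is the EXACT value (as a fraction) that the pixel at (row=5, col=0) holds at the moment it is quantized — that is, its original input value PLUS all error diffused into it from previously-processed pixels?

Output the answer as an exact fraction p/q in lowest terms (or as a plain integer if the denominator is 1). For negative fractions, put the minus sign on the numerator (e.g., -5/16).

(0,0): OLD=34 → NEW=0, ERR=34
(0,1): OLD=615/8 → NEW=0, ERR=615/8
(0,2): OLD=16977/128 → NEW=255, ERR=-15663/128
(0,3): OLD=191415/2048 → NEW=0, ERR=191415/2048
(0,4): OLD=7172609/32768 → NEW=255, ERR=-1183231/32768
(0,5): OLD=102866439/524288 → NEW=255, ERR=-30827001/524288
(1,0): OLD=6789/128 → NEW=0, ERR=6789/128
(1,1): OLD=107939/1024 → NEW=0, ERR=107939/1024
(1,2): OLD=4233823/32768 → NEW=255, ERR=-4122017/32768
(1,3): OLD=12157491/131072 → NEW=0, ERR=12157491/131072
(1,4): OLD=1720610553/8388608 → NEW=255, ERR=-418484487/8388608
(1,5): OLD=21145086975/134217728 → NEW=255, ERR=-13080433665/134217728
(2,0): OLD=1103281/16384 → NEW=0, ERR=1103281/16384
(2,1): OLD=62458283/524288 → NEW=0, ERR=62458283/524288
(2,2): OLD=1214570945/8388608 → NEW=255, ERR=-924524095/8388608
(2,3): OLD=7083478009/67108864 → NEW=0, ERR=7083478009/67108864
(2,4): OLD=421149992299/2147483648 → NEW=255, ERR=-126458337941/2147483648
(2,5): OLD=5142410231453/34359738368 → NEW=255, ERR=-3619323052387/34359738368
(3,0): OLD=649112481/8388608 → NEW=0, ERR=649112481/8388608
(3,1): OLD=8699043597/67108864 → NEW=255, ERR=-8413716723/67108864
(3,2): OLD=27350469751/536870912 → NEW=0, ERR=27350469751/536870912
(3,3): OLD=5715522701797/34359738368 → NEW=255, ERR=-3046210582043/34359738368
(3,4): OLD=26843803603525/274877906944 → NEW=0, ERR=26843803603525/274877906944
(3,5): OLD=954934849715691/4398046511104 → NEW=255, ERR=-166567010615829/4398046511104
(4,0): OLD=37230571087/1073741824 → NEW=0, ERR=37230571087/1073741824
(4,1): OLD=917037634435/17179869184 → NEW=0, ERR=917037634435/17179869184
(4,2): OLD=68617362021785/549755813888 → NEW=0, ERR=68617362021785/549755813888
(4,3): OLD=1718720064499805/8796093022208 → NEW=255, ERR=-524283656163235/8796093022208
(4,4): OLD=21786001612641837/140737488355328 → NEW=255, ERR=-14102057917966803/140737488355328
(4,5): OLD=329731663803013147/2251799813685248 → NEW=255, ERR=-244477288686725093/2251799813685248
(5,0): OLD=16449796961081/274877906944 → NEW=0, ERR=16449796961081/274877906944
Target (5,0): original=39, with diffused error = 16449796961081/274877906944

Answer: 16449796961081/274877906944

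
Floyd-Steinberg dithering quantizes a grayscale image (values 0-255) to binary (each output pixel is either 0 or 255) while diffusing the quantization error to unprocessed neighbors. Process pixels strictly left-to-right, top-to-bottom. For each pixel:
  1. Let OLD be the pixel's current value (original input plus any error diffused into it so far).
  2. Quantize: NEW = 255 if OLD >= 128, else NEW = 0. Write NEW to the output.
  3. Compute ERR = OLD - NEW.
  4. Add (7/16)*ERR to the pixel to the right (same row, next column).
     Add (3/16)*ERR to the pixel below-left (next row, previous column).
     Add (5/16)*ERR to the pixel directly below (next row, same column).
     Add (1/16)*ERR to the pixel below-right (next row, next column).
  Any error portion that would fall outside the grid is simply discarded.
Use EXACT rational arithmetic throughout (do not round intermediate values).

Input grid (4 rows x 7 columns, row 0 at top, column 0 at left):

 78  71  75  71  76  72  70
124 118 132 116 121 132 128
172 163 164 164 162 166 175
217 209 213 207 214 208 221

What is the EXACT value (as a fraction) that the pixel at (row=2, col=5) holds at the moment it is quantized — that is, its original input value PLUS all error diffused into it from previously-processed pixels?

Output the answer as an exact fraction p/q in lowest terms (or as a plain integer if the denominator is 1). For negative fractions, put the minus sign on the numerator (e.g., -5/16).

Answer: 3956050035373/17179869184

Derivation:
(0,0): OLD=78 → NEW=0, ERR=78
(0,1): OLD=841/8 → NEW=0, ERR=841/8
(0,2): OLD=15487/128 → NEW=0, ERR=15487/128
(0,3): OLD=253817/2048 → NEW=0, ERR=253817/2048
(0,4): OLD=4267087/32768 → NEW=255, ERR=-4088753/32768
(0,5): OLD=9127465/524288 → NEW=0, ERR=9127465/524288
(0,6): OLD=651094815/8388608 → NEW=0, ERR=651094815/8388608
(1,0): OLD=21515/128 → NEW=255, ERR=-11125/128
(1,1): OLD=143757/1024 → NEW=255, ERR=-117363/1024
(1,2): OLD=4898001/32768 → NEW=255, ERR=-3457839/32768
(1,3): OLD=12154077/131072 → NEW=0, ERR=12154077/131072
(1,4): OLD=1120595031/8388608 → NEW=255, ERR=-1018500009/8388608
(1,5): OLD=6112000455/67108864 → NEW=0, ERR=6112000455/67108864
(1,6): OLD=207435064777/1073741824 → NEW=255, ERR=-66369100343/1073741824
(2,0): OLD=2020959/16384 → NEW=0, ERR=2020959/16384
(2,1): OLD=81752773/524288 → NEW=255, ERR=-51940667/524288
(2,2): OLD=821278991/8388608 → NEW=0, ERR=821278991/8388608
(2,3): OLD=13854629079/67108864 → NEW=255, ERR=-3258131241/67108864
(2,4): OLD=67479072615/536870912 → NEW=0, ERR=67479072615/536870912
(2,5): OLD=3956050035373/17179869184 → NEW=255, ERR=-424816606547/17179869184
Target (2,5): original=166, with diffused error = 3956050035373/17179869184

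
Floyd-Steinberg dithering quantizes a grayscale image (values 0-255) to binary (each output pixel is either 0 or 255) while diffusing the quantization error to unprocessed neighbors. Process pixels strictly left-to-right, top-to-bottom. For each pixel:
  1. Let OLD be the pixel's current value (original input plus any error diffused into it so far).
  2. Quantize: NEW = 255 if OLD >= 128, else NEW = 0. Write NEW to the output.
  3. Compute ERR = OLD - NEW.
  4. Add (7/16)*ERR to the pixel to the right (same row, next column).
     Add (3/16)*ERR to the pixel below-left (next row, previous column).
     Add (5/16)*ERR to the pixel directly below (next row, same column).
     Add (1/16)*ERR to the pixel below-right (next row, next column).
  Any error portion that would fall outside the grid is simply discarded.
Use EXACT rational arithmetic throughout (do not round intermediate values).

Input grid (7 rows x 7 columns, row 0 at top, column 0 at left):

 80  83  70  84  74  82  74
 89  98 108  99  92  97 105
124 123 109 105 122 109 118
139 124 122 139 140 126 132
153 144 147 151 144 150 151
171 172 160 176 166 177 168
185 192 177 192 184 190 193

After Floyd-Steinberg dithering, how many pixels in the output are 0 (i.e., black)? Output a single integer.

(0,0): OLD=80 → NEW=0, ERR=80
(0,1): OLD=118 → NEW=0, ERR=118
(0,2): OLD=973/8 → NEW=0, ERR=973/8
(0,3): OLD=17563/128 → NEW=255, ERR=-15077/128
(0,4): OLD=46013/2048 → NEW=0, ERR=46013/2048
(0,5): OLD=3009067/32768 → NEW=0, ERR=3009067/32768
(0,6): OLD=59860781/524288 → NEW=0, ERR=59860781/524288
(1,0): OLD=1089/8 → NEW=255, ERR=-951/8
(1,1): OLD=7083/64 → NEW=0, ERR=7083/64
(1,2): OLD=368059/2048 → NEW=255, ERR=-154181/2048
(1,3): OLD=336433/8192 → NEW=0, ERR=336433/8192
(1,4): OLD=66503149/524288 → NEW=0, ERR=66503149/524288
(1,5): OLD=855652025/4194304 → NEW=255, ERR=-213895495/4194304
(1,6): OLD=8328754071/67108864 → NEW=0, ERR=8328754071/67108864
(2,0): OLD=110185/1024 → NEW=0, ERR=110185/1024
(2,1): OLD=6000335/32768 → NEW=255, ERR=-2355505/32768
(2,2): OLD=35988069/524288 → NEW=0, ERR=35988069/524288
(2,3): OLD=700208997/4194304 → NEW=255, ERR=-369338523/4194304
(2,4): OLD=3896302459/33554432 → NEW=0, ERR=3896302459/33554432
(2,5): OLD=187973118927/1073741824 → NEW=255, ERR=-85831046193/1073741824
(2,6): OLD=2037950319321/17179869184 → NEW=0, ERR=2037950319321/17179869184
(3,0): OLD=83439117/524288 → NEW=255, ERR=-50254323/524288
(3,1): OLD=332172829/4194304 → NEW=0, ERR=332172829/4194304
(3,2): OLD=5271246881/33554432 → NEW=255, ERR=-3285133279/33554432
(3,3): OLD=1588991459/16777216 → NEW=0, ERR=1588991459/16777216
(3,4): OLD=3388414452365/17179869184 → NEW=255, ERR=-992452189555/17179869184
(3,5): OLD=14464862534795/137438953472 → NEW=0, ERR=14464862534795/137438953472
(3,6): OLD=462056746336565/2199023255552 → NEW=255, ERR=-98694183829195/2199023255552
(4,0): OLD=9254001759/67108864 → NEW=255, ERR=-7858758561/67108864
(4,1): OLD=100037986031/1073741824 → NEW=0, ERR=100037986031/1073741824
(4,2): OLD=3090207951977/17179869184 → NEW=255, ERR=-1290658689943/17179869184
(4,3): OLD=17974122290755/137438953472 → NEW=255, ERR=-17072810844605/137438953472
(4,4): OLD=106931595470783/1099511627776 → NEW=0, ERR=106931595470783/1099511627776
(4,5): OLD=7508770720948737/35184372088832 → NEW=255, ERR=-1463244161703423/35184372088832
(4,6): OLD=70570203937266071/562949953421312 → NEW=0, ERR=70570203937266071/562949953421312
(5,0): OLD=2609170903677/17179869184 → NEW=255, ERR=-1771695738243/17179869184
(5,1): OLD=18498175223851/137438953472 → NEW=255, ERR=-16548757911509/137438953472
(5,2): OLD=72981248794095/1099511627776 → NEW=0, ERR=72981248794095/1099511627776
(5,3): OLD=1581186840923839/8796093022208 → NEW=255, ERR=-661816879739201/8796093022208
(5,4): OLD=83267502849236295/562949953421312 → NEW=255, ERR=-60284735273198265/562949953421312
(5,5): OLD=660840588466666499/4503599627370496 → NEW=255, ERR=-487577316512809981/4503599627370496
(5,6): OLD=11328147487574828077/72057594037927936 → NEW=255, ERR=-7046538992096795603/72057594037927936
(6,0): OLD=286305199012873/2199023255552 → NEW=255, ERR=-274445731152887/2199023255552
(6,1): OLD=3721489128334281/35184372088832 → NEW=0, ERR=3721489128334281/35184372088832
(6,2): OLD=125191280878750675/562949953421312 → NEW=255, ERR=-18360957243683885/562949953421312
(6,3): OLD=622793174125460397/4503599627370496 → NEW=255, ERR=-525624730854016083/4503599627370496
(6,4): OLD=1341563146026949047/18014398509481984 → NEW=0, ERR=1341563146026949047/18014398509481984
(6,5): OLD=188756605551770935547/1152921504606846976 → NEW=255, ERR=-105238378122975043333/1152921504606846976
(6,6): OLD=2135010046970095155181/18446744073709551616 → NEW=0, ERR=2135010046970095155181/18446744073709551616
Output grid:
  Row 0: ...#...  (6 black, running=6)
  Row 1: #.#..#.  (4 black, running=10)
  Row 2: .#.#.#.  (4 black, running=14)
  Row 3: #.#.#.#  (3 black, running=17)
  Row 4: #.##.#.  (3 black, running=20)
  Row 5: ##.####  (1 black, running=21)
  Row 6: #.##.#.  (3 black, running=24)

Answer: 24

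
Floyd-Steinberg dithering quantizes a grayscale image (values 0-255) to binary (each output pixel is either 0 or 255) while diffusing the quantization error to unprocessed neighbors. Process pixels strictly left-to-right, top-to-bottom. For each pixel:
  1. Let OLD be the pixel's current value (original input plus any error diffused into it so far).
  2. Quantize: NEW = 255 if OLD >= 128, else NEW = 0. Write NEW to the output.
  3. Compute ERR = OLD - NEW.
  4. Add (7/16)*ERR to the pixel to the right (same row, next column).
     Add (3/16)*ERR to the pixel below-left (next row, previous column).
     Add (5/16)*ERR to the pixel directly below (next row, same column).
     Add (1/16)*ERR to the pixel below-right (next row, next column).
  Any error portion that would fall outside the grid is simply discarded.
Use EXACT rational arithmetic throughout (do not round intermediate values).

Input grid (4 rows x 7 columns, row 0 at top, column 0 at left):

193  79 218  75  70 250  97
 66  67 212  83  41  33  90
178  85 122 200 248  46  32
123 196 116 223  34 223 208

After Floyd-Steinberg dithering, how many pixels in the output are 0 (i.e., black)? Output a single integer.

(0,0): OLD=193 → NEW=255, ERR=-62
(0,1): OLD=415/8 → NEW=0, ERR=415/8
(0,2): OLD=30809/128 → NEW=255, ERR=-1831/128
(0,3): OLD=140783/2048 → NEW=0, ERR=140783/2048
(0,4): OLD=3279241/32768 → NEW=0, ERR=3279241/32768
(0,5): OLD=154026687/524288 → NEW=255, ERR=20333247/524288
(0,6): OLD=956027705/8388608 → NEW=0, ERR=956027705/8388608
(1,0): OLD=7213/128 → NEW=0, ERR=7213/128
(1,1): OLD=103739/1024 → NEW=0, ERR=103739/1024
(1,2): OLD=8781271/32768 → NEW=255, ERR=425431/32768
(1,3): OLD=16781387/131072 → NEW=255, ERR=-16641973/131072
(1,4): OLD=237337153/8388608 → NEW=0, ERR=237337153/8388608
(1,5): OLD=5712386833/67108864 → NEW=0, ERR=5712386833/67108864
(1,6): OLD=177467235807/1073741824 → NEW=255, ERR=-96336929313/1073741824
(2,0): OLD=3516089/16384 → NEW=255, ERR=-661831/16384
(2,1): OLD=55019907/524288 → NEW=0, ERR=55019907/524288
(2,2): OLD=1295994697/8388608 → NEW=255, ERR=-843100343/8388608
(2,3): OLD=8218666817/67108864 → NEW=0, ERR=8218666817/67108864
(2,4): OLD=170964298257/536870912 → NEW=255, ERR=34062215697/536870912
(2,5): OLD=1465504316507/17179869184 → NEW=0, ERR=1465504316507/17179869184
(2,6): OLD=12810039921965/274877906944 → NEW=0, ERR=12810039921965/274877906944
(3,0): OLD=1090965545/8388608 → NEW=255, ERR=-1048129495/8388608
(3,1): OLD=10251601141/67108864 → NEW=255, ERR=-6861159179/67108864
(3,2): OLD=37250236079/536870912 → NEW=0, ERR=37250236079/536870912
(3,3): OLD=638320491097/2147483648 → NEW=255, ERR=90712160857/2147483648
(3,4): OLD=26376176010281/274877906944 → NEW=0, ERR=26376176010281/274877906944
(3,5): OLD=669253961785739/2199023255552 → NEW=255, ERR=108503031619979/2199023255552
(3,6): OLD=8777856765208405/35184372088832 → NEW=255, ERR=-194158117443755/35184372088832
Output grid:
  Row 0: #.#..#.  (4 black, running=4)
  Row 1: ..##..#  (4 black, running=8)
  Row 2: #.#.#..  (4 black, running=12)
  Row 3: ##.#.##  (2 black, running=14)

Answer: 14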